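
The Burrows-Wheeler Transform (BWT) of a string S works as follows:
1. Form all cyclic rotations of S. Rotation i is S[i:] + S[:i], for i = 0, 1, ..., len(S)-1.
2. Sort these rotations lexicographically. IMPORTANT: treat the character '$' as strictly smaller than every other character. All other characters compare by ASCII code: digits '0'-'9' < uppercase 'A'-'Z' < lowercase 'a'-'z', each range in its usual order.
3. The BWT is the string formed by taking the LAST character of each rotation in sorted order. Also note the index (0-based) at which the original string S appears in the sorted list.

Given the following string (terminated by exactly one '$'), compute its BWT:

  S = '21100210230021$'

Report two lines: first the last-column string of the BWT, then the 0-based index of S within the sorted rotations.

Answer: 131001212200$02
12

Derivation:
All 15 rotations (rotation i = S[i:]+S[:i]):
  rot[0] = 21100210230021$
  rot[1] = 1100210230021$2
  rot[2] = 100210230021$21
  rot[3] = 00210230021$211
  rot[4] = 0210230021$2110
  rot[5] = 210230021$21100
  rot[6] = 10230021$211002
  rot[7] = 0230021$2110021
  rot[8] = 230021$21100210
  rot[9] = 30021$211002102
  rot[10] = 0021$2110021023
  rot[11] = 021$21100210230
  rot[12] = 21$211002102300
  rot[13] = 1$2110021023002
  rot[14] = $21100210230021
Sorted (with $ < everything):
  sorted[0] = $21100210230021  (last char: '1')
  sorted[1] = 0021$2110021023  (last char: '3')
  sorted[2] = 00210230021$211  (last char: '1')
  sorted[3] = 021$21100210230  (last char: '0')
  sorted[4] = 0210230021$2110  (last char: '0')
  sorted[5] = 0230021$2110021  (last char: '1')
  sorted[6] = 1$2110021023002  (last char: '2')
  sorted[7] = 100210230021$21  (last char: '1')
  sorted[8] = 10230021$211002  (last char: '2')
  sorted[9] = 1100210230021$2  (last char: '2')
  sorted[10] = 21$211002102300  (last char: '0')
  sorted[11] = 210230021$21100  (last char: '0')
  sorted[12] = 21100210230021$  (last char: '$')
  sorted[13] = 230021$21100210  (last char: '0')
  sorted[14] = 30021$211002102  (last char: '2')
Last column: 131001212200$02
Original string S is at sorted index 12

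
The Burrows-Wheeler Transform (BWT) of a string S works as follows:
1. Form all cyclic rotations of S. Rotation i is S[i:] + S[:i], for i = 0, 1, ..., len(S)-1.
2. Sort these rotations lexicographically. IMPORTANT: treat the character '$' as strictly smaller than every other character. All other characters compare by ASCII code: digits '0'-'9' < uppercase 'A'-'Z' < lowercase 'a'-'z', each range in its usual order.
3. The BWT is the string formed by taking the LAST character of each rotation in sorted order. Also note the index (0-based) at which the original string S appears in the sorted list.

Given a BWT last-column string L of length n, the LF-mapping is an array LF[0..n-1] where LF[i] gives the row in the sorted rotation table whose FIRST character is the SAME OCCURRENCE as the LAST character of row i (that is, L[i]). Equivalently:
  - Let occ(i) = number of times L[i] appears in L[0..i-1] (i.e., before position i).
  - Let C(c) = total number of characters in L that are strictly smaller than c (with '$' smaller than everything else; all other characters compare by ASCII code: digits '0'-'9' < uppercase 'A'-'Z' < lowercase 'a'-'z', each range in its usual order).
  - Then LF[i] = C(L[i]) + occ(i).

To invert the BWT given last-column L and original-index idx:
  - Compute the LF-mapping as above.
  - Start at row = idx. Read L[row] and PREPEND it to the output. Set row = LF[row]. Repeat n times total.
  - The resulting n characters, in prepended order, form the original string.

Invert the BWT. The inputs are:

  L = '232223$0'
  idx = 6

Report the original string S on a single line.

Answer: 3032222$

Derivation:
LF mapping: 2 6 3 4 5 7 0 1
Walk LF starting at row 6, prepending L[row]:
  step 1: row=6, L[6]='$', prepend. Next row=LF[6]=0
  step 2: row=0, L[0]='2', prepend. Next row=LF[0]=2
  step 3: row=2, L[2]='2', prepend. Next row=LF[2]=3
  step 4: row=3, L[3]='2', prepend. Next row=LF[3]=4
  step 5: row=4, L[4]='2', prepend. Next row=LF[4]=5
  step 6: row=5, L[5]='3', prepend. Next row=LF[5]=7
  step 7: row=7, L[7]='0', prepend. Next row=LF[7]=1
  step 8: row=1, L[1]='3', prepend. Next row=LF[1]=6
Reversed output: 3032222$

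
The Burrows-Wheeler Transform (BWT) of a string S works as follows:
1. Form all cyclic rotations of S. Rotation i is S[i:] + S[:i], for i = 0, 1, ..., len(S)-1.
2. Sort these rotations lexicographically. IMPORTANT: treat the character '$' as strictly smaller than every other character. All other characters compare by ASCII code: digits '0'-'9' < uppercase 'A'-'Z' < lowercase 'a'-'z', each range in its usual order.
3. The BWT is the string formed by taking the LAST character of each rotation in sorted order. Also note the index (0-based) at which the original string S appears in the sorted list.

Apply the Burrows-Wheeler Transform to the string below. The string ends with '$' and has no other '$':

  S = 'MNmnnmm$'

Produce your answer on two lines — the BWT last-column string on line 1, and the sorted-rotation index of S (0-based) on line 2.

All 8 rotations (rotation i = S[i:]+S[:i]):
  rot[0] = MNmnnmm$
  rot[1] = Nmnnmm$M
  rot[2] = mnnmm$MN
  rot[3] = nnmm$MNm
  rot[4] = nmm$MNmn
  rot[5] = mm$MNmnn
  rot[6] = m$MNmnnm
  rot[7] = $MNmnnmm
Sorted (with $ < everything):
  sorted[0] = $MNmnnmm  (last char: 'm')
  sorted[1] = MNmnnmm$  (last char: '$')
  sorted[2] = Nmnnmm$M  (last char: 'M')
  sorted[3] = m$MNmnnm  (last char: 'm')
  sorted[4] = mm$MNmnn  (last char: 'n')
  sorted[5] = mnnmm$MN  (last char: 'N')
  sorted[6] = nmm$MNmn  (last char: 'n')
  sorted[7] = nnmm$MNm  (last char: 'm')
Last column: m$MmnNnm
Original string S is at sorted index 1

Answer: m$MmnNnm
1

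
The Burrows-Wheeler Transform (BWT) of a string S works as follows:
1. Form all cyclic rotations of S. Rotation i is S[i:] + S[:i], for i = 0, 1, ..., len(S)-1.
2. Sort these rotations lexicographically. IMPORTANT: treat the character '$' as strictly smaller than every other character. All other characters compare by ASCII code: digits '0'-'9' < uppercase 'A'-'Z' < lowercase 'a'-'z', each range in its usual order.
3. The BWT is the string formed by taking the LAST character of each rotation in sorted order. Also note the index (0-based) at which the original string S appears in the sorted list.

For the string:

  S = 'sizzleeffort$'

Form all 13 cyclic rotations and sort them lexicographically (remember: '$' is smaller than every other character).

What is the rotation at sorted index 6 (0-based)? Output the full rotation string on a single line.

All 13 rotations (rotation i = S[i:]+S[:i]):
  rot[0] = sizzleeffort$
  rot[1] = izzleeffort$s
  rot[2] = zzleeffort$si
  rot[3] = zleeffort$siz
  rot[4] = leeffort$sizz
  rot[5] = eeffort$sizzl
  rot[6] = effort$sizzle
  rot[7] = ffort$sizzlee
  rot[8] = fort$sizzleef
  rot[9] = ort$sizzleeff
  rot[10] = rt$sizzleeffo
  rot[11] = t$sizzleeffor
  rot[12] = $sizzleeffort
Sorted (with $ < everything):
  sorted[0] = $sizzleeffort
  sorted[1] = eeffort$sizzl
  sorted[2] = effort$sizzle
  sorted[3] = ffort$sizzlee
  sorted[4] = fort$sizzleef
  sorted[5] = izzleeffort$s
  sorted[6] = leeffort$sizz
  sorted[7] = ort$sizzleeff
  sorted[8] = rt$sizzleeffo
  sorted[9] = sizzleeffort$
  sorted[10] = t$sizzleeffor
  sorted[11] = zleeffort$siz
  sorted[12] = zzleeffort$si
sorted[6] = leeffort$sizz

Answer: leeffort$sizz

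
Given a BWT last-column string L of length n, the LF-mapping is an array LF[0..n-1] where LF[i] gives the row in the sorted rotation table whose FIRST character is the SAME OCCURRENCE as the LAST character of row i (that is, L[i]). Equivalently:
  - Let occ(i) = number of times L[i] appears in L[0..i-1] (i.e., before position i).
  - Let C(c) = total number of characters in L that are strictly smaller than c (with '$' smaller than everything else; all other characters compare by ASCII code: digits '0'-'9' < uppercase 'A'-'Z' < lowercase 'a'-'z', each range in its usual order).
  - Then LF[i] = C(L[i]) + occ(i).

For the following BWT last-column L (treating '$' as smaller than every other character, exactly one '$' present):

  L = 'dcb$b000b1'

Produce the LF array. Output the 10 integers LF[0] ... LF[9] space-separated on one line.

Char counts: '$':1, '0':3, '1':1, 'b':3, 'c':1, 'd':1
C (first-col start): C('$')=0, C('0')=1, C('1')=4, C('b')=5, C('c')=8, C('d')=9
L[0]='d': occ=0, LF[0]=C('d')+0=9+0=9
L[1]='c': occ=0, LF[1]=C('c')+0=8+0=8
L[2]='b': occ=0, LF[2]=C('b')+0=5+0=5
L[3]='$': occ=0, LF[3]=C('$')+0=0+0=0
L[4]='b': occ=1, LF[4]=C('b')+1=5+1=6
L[5]='0': occ=0, LF[5]=C('0')+0=1+0=1
L[6]='0': occ=1, LF[6]=C('0')+1=1+1=2
L[7]='0': occ=2, LF[7]=C('0')+2=1+2=3
L[8]='b': occ=2, LF[8]=C('b')+2=5+2=7
L[9]='1': occ=0, LF[9]=C('1')+0=4+0=4

Answer: 9 8 5 0 6 1 2 3 7 4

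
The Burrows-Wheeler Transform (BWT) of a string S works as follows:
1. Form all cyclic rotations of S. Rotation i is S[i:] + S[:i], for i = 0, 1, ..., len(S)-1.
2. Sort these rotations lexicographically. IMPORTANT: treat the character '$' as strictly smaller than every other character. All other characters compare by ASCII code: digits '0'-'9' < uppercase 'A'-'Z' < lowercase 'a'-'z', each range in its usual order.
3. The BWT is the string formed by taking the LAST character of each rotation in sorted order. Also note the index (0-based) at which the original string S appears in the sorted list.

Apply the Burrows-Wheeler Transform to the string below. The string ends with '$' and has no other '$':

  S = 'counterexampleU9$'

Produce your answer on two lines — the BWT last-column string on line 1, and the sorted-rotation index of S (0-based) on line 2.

All 17 rotations (rotation i = S[i:]+S[:i]):
  rot[0] = counterexampleU9$
  rot[1] = ounterexampleU9$c
  rot[2] = unterexampleU9$co
  rot[3] = nterexampleU9$cou
  rot[4] = terexampleU9$coun
  rot[5] = erexampleU9$count
  rot[6] = rexampleU9$counte
  rot[7] = exampleU9$counter
  rot[8] = xampleU9$countere
  rot[9] = ampleU9$counterex
  rot[10] = mpleU9$counterexa
  rot[11] = pleU9$counterexam
  rot[12] = leU9$counterexamp
  rot[13] = eU9$counterexampl
  rot[14] = U9$counterexample
  rot[15] = 9$counterexampleU
  rot[16] = $counterexampleU9
Sorted (with $ < everything):
  sorted[0] = $counterexampleU9  (last char: '9')
  sorted[1] = 9$counterexampleU  (last char: 'U')
  sorted[2] = U9$counterexample  (last char: 'e')
  sorted[3] = ampleU9$counterex  (last char: 'x')
  sorted[4] = counterexampleU9$  (last char: '$')
  sorted[5] = eU9$counterexampl  (last char: 'l')
  sorted[6] = erexampleU9$count  (last char: 't')
  sorted[7] = exampleU9$counter  (last char: 'r')
  sorted[8] = leU9$counterexamp  (last char: 'p')
  sorted[9] = mpleU9$counterexa  (last char: 'a')
  sorted[10] = nterexampleU9$cou  (last char: 'u')
  sorted[11] = ounterexampleU9$c  (last char: 'c')
  sorted[12] = pleU9$counterexam  (last char: 'm')
  sorted[13] = rexampleU9$counte  (last char: 'e')
  sorted[14] = terexampleU9$coun  (last char: 'n')
  sorted[15] = unterexampleU9$co  (last char: 'o')
  sorted[16] = xampleU9$countere  (last char: 'e')
Last column: 9Uex$ltrpaucmenoe
Original string S is at sorted index 4

Answer: 9Uex$ltrpaucmenoe
4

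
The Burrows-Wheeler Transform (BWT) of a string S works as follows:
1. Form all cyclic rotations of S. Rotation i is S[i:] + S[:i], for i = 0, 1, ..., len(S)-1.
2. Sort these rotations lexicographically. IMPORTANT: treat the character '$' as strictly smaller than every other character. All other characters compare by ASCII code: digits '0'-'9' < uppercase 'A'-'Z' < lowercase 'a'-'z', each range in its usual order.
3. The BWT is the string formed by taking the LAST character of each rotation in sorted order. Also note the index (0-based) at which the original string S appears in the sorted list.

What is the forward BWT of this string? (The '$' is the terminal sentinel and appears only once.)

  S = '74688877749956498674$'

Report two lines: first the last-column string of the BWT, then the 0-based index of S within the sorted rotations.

All 21 rotations (rotation i = S[i:]+S[:i]):
  rot[0] = 74688877749956498674$
  rot[1] = 4688877749956498674$7
  rot[2] = 688877749956498674$74
  rot[3] = 88877749956498674$746
  rot[4] = 8877749956498674$7468
  rot[5] = 877749956498674$74688
  rot[6] = 77749956498674$746888
  rot[7] = 7749956498674$7468887
  rot[8] = 749956498674$74688877
  rot[9] = 49956498674$746888777
  rot[10] = 9956498674$7468887774
  rot[11] = 956498674$74688877749
  rot[12] = 56498674$746888777499
  rot[13] = 6498674$7468887774995
  rot[14] = 498674$74688877749956
  rot[15] = 98674$746888777499564
  rot[16] = 8674$7468887774995649
  rot[17] = 674$74688877749956498
  rot[18] = 74$746888777499564986
  rot[19] = 4$7468887774995649867
  rot[20] = $74688877749956498674
Sorted (with $ < everything):
  sorted[0] = $74688877749956498674  (last char: '4')
  sorted[1] = 4$7468887774995649867  (last char: '7')
  sorted[2] = 4688877749956498674$7  (last char: '7')
  sorted[3] = 498674$74688877749956  (last char: '6')
  sorted[4] = 49956498674$746888777  (last char: '7')
  sorted[5] = 56498674$746888777499  (last char: '9')
  sorted[6] = 6498674$7468887774995  (last char: '5')
  sorted[7] = 674$74688877749956498  (last char: '8')
  sorted[8] = 688877749956498674$74  (last char: '4')
  sorted[9] = 74$746888777499564986  (last char: '6')
  sorted[10] = 74688877749956498674$  (last char: '$')
  sorted[11] = 749956498674$74688877  (last char: '7')
  sorted[12] = 7749956498674$7468887  (last char: '7')
  sorted[13] = 77749956498674$746888  (last char: '8')
  sorted[14] = 8674$7468887774995649  (last char: '9')
  sorted[15] = 877749956498674$74688  (last char: '8')
  sorted[16] = 8877749956498674$7468  (last char: '8')
  sorted[17] = 88877749956498674$746  (last char: '6')
  sorted[18] = 956498674$74688877749  (last char: '9')
  sorted[19] = 98674$746888777499564  (last char: '4')
  sorted[20] = 9956498674$7468887774  (last char: '4')
Last column: 4776795846$7789886944
Original string S is at sorted index 10

Answer: 4776795846$7789886944
10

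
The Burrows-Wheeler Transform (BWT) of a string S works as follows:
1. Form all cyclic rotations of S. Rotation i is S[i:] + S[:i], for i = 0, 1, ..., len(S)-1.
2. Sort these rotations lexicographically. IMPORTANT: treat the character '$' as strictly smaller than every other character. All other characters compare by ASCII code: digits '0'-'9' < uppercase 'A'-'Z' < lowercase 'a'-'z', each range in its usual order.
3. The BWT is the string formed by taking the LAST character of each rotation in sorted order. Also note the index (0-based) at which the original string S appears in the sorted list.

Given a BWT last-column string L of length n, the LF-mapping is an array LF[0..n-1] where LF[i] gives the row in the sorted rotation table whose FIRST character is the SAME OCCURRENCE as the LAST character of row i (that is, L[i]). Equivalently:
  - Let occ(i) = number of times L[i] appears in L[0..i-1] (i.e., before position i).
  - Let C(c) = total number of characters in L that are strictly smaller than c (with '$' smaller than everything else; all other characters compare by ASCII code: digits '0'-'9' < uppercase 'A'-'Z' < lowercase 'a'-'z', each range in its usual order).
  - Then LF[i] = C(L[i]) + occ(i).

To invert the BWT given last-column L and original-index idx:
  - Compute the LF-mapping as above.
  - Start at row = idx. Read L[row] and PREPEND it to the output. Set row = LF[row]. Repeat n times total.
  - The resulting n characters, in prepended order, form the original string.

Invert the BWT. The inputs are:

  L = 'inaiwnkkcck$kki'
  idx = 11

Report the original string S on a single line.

LF mapping: 4 12 1 5 14 13 7 8 2 3 9 0 10 11 6
Walk LF starting at row 11, prepending L[row]:
  step 1: row=11, L[11]='$', prepend. Next row=LF[11]=0
  step 2: row=0, L[0]='i', prepend. Next row=LF[0]=4
  step 3: row=4, L[4]='w', prepend. Next row=LF[4]=14
  step 4: row=14, L[14]='i', prepend. Next row=LF[14]=6
  step 5: row=6, L[6]='k', prepend. Next row=LF[6]=7
  step 6: row=7, L[7]='k', prepend. Next row=LF[7]=8
  step 7: row=8, L[8]='c', prepend. Next row=LF[8]=2
  step 8: row=2, L[2]='a', prepend. Next row=LF[2]=1
  step 9: row=1, L[1]='n', prepend. Next row=LF[1]=12
  step 10: row=12, L[12]='k', prepend. Next row=LF[12]=10
  step 11: row=10, L[10]='k', prepend. Next row=LF[10]=9
  step 12: row=9, L[9]='c', prepend. Next row=LF[9]=3
  step 13: row=3, L[3]='i', prepend. Next row=LF[3]=5
  step 14: row=5, L[5]='n', prepend. Next row=LF[5]=13
  step 15: row=13, L[13]='k', prepend. Next row=LF[13]=11
Reversed output: knickknackkiwi$

Answer: knickknackkiwi$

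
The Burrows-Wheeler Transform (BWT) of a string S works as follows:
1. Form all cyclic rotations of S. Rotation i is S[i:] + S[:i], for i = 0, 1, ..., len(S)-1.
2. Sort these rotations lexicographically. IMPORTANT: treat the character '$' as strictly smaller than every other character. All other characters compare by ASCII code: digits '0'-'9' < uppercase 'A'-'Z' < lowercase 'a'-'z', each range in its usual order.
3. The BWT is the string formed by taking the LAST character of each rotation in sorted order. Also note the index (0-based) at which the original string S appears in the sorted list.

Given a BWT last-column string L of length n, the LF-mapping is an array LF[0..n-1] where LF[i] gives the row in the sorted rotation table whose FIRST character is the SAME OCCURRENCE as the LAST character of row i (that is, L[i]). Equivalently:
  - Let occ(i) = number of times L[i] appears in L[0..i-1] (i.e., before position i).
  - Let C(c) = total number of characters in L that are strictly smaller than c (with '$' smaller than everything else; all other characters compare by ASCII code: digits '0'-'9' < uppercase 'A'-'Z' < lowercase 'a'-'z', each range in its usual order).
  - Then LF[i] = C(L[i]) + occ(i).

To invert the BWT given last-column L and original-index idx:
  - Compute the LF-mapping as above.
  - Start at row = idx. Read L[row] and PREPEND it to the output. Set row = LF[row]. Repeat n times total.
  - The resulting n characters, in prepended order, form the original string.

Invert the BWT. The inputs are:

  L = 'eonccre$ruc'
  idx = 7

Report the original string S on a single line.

Answer: occurrence$

Derivation:
LF mapping: 4 7 6 1 2 8 5 0 9 10 3
Walk LF starting at row 7, prepending L[row]:
  step 1: row=7, L[7]='$', prepend. Next row=LF[7]=0
  step 2: row=0, L[0]='e', prepend. Next row=LF[0]=4
  step 3: row=4, L[4]='c', prepend. Next row=LF[4]=2
  step 4: row=2, L[2]='n', prepend. Next row=LF[2]=6
  step 5: row=6, L[6]='e', prepend. Next row=LF[6]=5
  step 6: row=5, L[5]='r', prepend. Next row=LF[5]=8
  step 7: row=8, L[8]='r', prepend. Next row=LF[8]=9
  step 8: row=9, L[9]='u', prepend. Next row=LF[9]=10
  step 9: row=10, L[10]='c', prepend. Next row=LF[10]=3
  step 10: row=3, L[3]='c', prepend. Next row=LF[3]=1
  step 11: row=1, L[1]='o', prepend. Next row=LF[1]=7
Reversed output: occurrence$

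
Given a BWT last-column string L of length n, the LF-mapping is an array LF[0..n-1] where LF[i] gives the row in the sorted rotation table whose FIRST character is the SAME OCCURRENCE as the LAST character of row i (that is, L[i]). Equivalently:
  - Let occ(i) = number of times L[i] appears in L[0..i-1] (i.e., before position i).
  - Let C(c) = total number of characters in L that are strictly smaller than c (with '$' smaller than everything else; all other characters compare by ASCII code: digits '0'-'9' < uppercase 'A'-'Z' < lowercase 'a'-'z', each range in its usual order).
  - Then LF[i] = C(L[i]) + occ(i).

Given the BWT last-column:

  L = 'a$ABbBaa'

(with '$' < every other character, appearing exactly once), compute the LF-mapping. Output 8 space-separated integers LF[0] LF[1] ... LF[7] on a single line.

Answer: 4 0 1 2 7 3 5 6

Derivation:
Char counts: '$':1, 'A':1, 'B':2, 'a':3, 'b':1
C (first-col start): C('$')=0, C('A')=1, C('B')=2, C('a')=4, C('b')=7
L[0]='a': occ=0, LF[0]=C('a')+0=4+0=4
L[1]='$': occ=0, LF[1]=C('$')+0=0+0=0
L[2]='A': occ=0, LF[2]=C('A')+0=1+0=1
L[3]='B': occ=0, LF[3]=C('B')+0=2+0=2
L[4]='b': occ=0, LF[4]=C('b')+0=7+0=7
L[5]='B': occ=1, LF[5]=C('B')+1=2+1=3
L[6]='a': occ=1, LF[6]=C('a')+1=4+1=5
L[7]='a': occ=2, LF[7]=C('a')+2=4+2=6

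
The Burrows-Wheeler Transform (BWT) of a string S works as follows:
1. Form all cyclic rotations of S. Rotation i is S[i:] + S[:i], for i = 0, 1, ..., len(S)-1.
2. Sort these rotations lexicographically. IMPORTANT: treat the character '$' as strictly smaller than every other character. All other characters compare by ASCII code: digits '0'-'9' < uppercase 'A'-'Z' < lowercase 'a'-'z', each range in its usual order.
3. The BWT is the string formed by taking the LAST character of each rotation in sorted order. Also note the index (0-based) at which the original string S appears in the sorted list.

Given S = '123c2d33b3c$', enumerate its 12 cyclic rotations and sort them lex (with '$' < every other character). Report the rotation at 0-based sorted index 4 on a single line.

Answer: 33b3c$123c2d

Derivation:
All 12 rotations (rotation i = S[i:]+S[:i]):
  rot[0] = 123c2d33b3c$
  rot[1] = 23c2d33b3c$1
  rot[2] = 3c2d33b3c$12
  rot[3] = c2d33b3c$123
  rot[4] = 2d33b3c$123c
  rot[5] = d33b3c$123c2
  rot[6] = 33b3c$123c2d
  rot[7] = 3b3c$123c2d3
  rot[8] = b3c$123c2d33
  rot[9] = 3c$123c2d33b
  rot[10] = c$123c2d33b3
  rot[11] = $123c2d33b3c
Sorted (with $ < everything):
  sorted[0] = $123c2d33b3c
  sorted[1] = 123c2d33b3c$
  sorted[2] = 23c2d33b3c$1
  sorted[3] = 2d33b3c$123c
  sorted[4] = 33b3c$123c2d
  sorted[5] = 3b3c$123c2d3
  sorted[6] = 3c$123c2d33b
  sorted[7] = 3c2d33b3c$12
  sorted[8] = b3c$123c2d33
  sorted[9] = c$123c2d33b3
  sorted[10] = c2d33b3c$123
  sorted[11] = d33b3c$123c2
sorted[4] = 33b3c$123c2d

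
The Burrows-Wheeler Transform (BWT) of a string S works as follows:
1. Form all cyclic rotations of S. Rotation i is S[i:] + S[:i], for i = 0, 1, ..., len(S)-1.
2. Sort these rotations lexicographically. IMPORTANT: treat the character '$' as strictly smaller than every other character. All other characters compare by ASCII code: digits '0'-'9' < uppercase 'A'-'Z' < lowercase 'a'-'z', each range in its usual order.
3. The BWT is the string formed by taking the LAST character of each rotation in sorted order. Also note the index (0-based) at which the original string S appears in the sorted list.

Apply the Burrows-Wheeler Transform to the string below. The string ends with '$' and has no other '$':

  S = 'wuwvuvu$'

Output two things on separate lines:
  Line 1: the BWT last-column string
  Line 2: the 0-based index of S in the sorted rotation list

All 8 rotations (rotation i = S[i:]+S[:i]):
  rot[0] = wuwvuvu$
  rot[1] = uwvuvu$w
  rot[2] = wvuvu$wu
  rot[3] = vuvu$wuw
  rot[4] = uvu$wuwv
  rot[5] = vu$wuwvu
  rot[6] = u$wuwvuv
  rot[7] = $wuwvuvu
Sorted (with $ < everything):
  sorted[0] = $wuwvuvu  (last char: 'u')
  sorted[1] = u$wuwvuv  (last char: 'v')
  sorted[2] = uvu$wuwv  (last char: 'v')
  sorted[3] = uwvuvu$w  (last char: 'w')
  sorted[4] = vu$wuwvu  (last char: 'u')
  sorted[5] = vuvu$wuw  (last char: 'w')
  sorted[6] = wuwvuvu$  (last char: '$')
  sorted[7] = wvuvu$wu  (last char: 'u')
Last column: uvvwuw$u
Original string S is at sorted index 6

Answer: uvvwuw$u
6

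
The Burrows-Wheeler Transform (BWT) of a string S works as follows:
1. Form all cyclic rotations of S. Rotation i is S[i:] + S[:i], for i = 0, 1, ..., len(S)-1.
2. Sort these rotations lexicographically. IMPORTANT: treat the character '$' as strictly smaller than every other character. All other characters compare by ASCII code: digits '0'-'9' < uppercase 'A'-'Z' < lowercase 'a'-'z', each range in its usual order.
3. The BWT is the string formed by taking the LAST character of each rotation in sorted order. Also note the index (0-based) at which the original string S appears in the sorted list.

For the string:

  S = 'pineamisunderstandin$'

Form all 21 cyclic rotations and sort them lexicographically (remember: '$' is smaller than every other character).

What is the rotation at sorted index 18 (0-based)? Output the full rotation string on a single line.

All 21 rotations (rotation i = S[i:]+S[:i]):
  rot[0] = pineamisunderstandin$
  rot[1] = ineamisunderstandin$p
  rot[2] = neamisunderstandin$pi
  rot[3] = eamisunderstandin$pin
  rot[4] = amisunderstandin$pine
  rot[5] = misunderstandin$pinea
  rot[6] = isunderstandin$pineam
  rot[7] = sunderstandin$pineami
  rot[8] = understandin$pineamis
  rot[9] = nderstandin$pineamisu
  rot[10] = derstandin$pineamisun
  rot[11] = erstandin$pineamisund
  rot[12] = rstandin$pineamisunde
  rot[13] = standin$pineamisunder
  rot[14] = tandin$pineamisunders
  rot[15] = andin$pineamisunderst
  rot[16] = ndin$pineamisundersta
  rot[17] = din$pineamisunderstan
  rot[18] = in$pineamisunderstand
  rot[19] = n$pineamisunderstandi
  rot[20] = $pineamisunderstandin
Sorted (with $ < everything):
  sorted[0] = $pineamisunderstandin
  sorted[1] = amisunderstandin$pine
  sorted[2] = andin$pineamisunderst
  sorted[3] = derstandin$pineamisun
  sorted[4] = din$pineamisunderstan
  sorted[5] = eamisunderstandin$pin
  sorted[6] = erstandin$pineamisund
  sorted[7] = in$pineamisunderstand
  sorted[8] = ineamisunderstandin$p
  sorted[9] = isunderstandin$pineam
  sorted[10] = misunderstandin$pinea
  sorted[11] = n$pineamisunderstandi
  sorted[12] = nderstandin$pineamisu
  sorted[13] = ndin$pineamisundersta
  sorted[14] = neamisunderstandin$pi
  sorted[15] = pineamisunderstandin$
  sorted[16] = rstandin$pineamisunde
  sorted[17] = standin$pineamisunder
  sorted[18] = sunderstandin$pineami
  sorted[19] = tandin$pineamisunders
  sorted[20] = understandin$pineamis
sorted[18] = sunderstandin$pineami

Answer: sunderstandin$pineami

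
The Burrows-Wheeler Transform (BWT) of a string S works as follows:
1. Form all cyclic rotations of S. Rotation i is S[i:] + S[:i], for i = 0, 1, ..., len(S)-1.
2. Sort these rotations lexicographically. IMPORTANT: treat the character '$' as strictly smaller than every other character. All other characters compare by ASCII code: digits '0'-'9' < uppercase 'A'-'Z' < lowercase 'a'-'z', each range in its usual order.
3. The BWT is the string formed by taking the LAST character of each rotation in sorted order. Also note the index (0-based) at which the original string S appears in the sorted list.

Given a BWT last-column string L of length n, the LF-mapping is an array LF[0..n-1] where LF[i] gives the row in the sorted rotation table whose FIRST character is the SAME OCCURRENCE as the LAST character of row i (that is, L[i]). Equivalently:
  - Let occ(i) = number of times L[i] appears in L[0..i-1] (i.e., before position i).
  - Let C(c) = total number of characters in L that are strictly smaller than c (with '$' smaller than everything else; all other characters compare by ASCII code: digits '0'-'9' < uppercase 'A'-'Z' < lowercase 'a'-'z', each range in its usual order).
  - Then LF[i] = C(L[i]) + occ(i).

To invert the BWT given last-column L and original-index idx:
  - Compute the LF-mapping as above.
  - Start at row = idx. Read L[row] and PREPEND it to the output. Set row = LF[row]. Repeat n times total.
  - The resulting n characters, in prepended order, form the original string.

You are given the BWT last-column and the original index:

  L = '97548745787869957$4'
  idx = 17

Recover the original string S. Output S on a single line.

Answer: 985458777449875679$

Derivation:
LF mapping: 16 8 4 1 13 9 2 5 10 14 11 15 7 17 18 6 12 0 3
Walk LF starting at row 17, prepending L[row]:
  step 1: row=17, L[17]='$', prepend. Next row=LF[17]=0
  step 2: row=0, L[0]='9', prepend. Next row=LF[0]=16
  step 3: row=16, L[16]='7', prepend. Next row=LF[16]=12
  step 4: row=12, L[12]='6', prepend. Next row=LF[12]=7
  step 5: row=7, L[7]='5', prepend. Next row=LF[7]=5
  step 6: row=5, L[5]='7', prepend. Next row=LF[5]=9
  step 7: row=9, L[9]='8', prepend. Next row=LF[9]=14
  step 8: row=14, L[14]='9', prepend. Next row=LF[14]=18
  step 9: row=18, L[18]='4', prepend. Next row=LF[18]=3
  step 10: row=3, L[3]='4', prepend. Next row=LF[3]=1
  step 11: row=1, L[1]='7', prepend. Next row=LF[1]=8
  step 12: row=8, L[8]='7', prepend. Next row=LF[8]=10
  step 13: row=10, L[10]='7', prepend. Next row=LF[10]=11
  step 14: row=11, L[11]='8', prepend. Next row=LF[11]=15
  step 15: row=15, L[15]='5', prepend. Next row=LF[15]=6
  step 16: row=6, L[6]='4', prepend. Next row=LF[6]=2
  step 17: row=2, L[2]='5', prepend. Next row=LF[2]=4
  step 18: row=4, L[4]='8', prepend. Next row=LF[4]=13
  step 19: row=13, L[13]='9', prepend. Next row=LF[13]=17
Reversed output: 985458777449875679$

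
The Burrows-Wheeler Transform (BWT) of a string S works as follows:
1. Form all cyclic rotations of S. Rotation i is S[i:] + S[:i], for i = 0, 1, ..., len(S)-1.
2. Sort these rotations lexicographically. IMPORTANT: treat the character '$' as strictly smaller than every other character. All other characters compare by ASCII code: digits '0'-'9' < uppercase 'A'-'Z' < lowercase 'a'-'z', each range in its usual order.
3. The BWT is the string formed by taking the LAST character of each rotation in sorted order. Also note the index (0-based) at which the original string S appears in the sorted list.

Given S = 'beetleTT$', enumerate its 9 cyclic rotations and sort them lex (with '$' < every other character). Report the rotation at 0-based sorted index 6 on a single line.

All 9 rotations (rotation i = S[i:]+S[:i]):
  rot[0] = beetleTT$
  rot[1] = eetleTT$b
  rot[2] = etleTT$be
  rot[3] = tleTT$bee
  rot[4] = leTT$beet
  rot[5] = eTT$beetl
  rot[6] = TT$beetle
  rot[7] = T$beetleT
  rot[8] = $beetleTT
Sorted (with $ < everything):
  sorted[0] = $beetleTT
  sorted[1] = T$beetleT
  sorted[2] = TT$beetle
  sorted[3] = beetleTT$
  sorted[4] = eTT$beetl
  sorted[5] = eetleTT$b
  sorted[6] = etleTT$be
  sorted[7] = leTT$beet
  sorted[8] = tleTT$bee
sorted[6] = etleTT$be

Answer: etleTT$be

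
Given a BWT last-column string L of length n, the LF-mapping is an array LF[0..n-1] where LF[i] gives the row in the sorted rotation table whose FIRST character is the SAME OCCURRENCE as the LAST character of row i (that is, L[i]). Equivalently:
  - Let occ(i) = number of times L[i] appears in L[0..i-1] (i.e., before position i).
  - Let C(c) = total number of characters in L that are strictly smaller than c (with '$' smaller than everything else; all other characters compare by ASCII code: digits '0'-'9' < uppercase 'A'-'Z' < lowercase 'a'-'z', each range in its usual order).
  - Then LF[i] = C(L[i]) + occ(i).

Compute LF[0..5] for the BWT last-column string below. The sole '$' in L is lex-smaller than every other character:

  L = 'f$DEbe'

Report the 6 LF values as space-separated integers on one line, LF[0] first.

Char counts: '$':1, 'D':1, 'E':1, 'b':1, 'e':1, 'f':1
C (first-col start): C('$')=0, C('D')=1, C('E')=2, C('b')=3, C('e')=4, C('f')=5
L[0]='f': occ=0, LF[0]=C('f')+0=5+0=5
L[1]='$': occ=0, LF[1]=C('$')+0=0+0=0
L[2]='D': occ=0, LF[2]=C('D')+0=1+0=1
L[3]='E': occ=0, LF[3]=C('E')+0=2+0=2
L[4]='b': occ=0, LF[4]=C('b')+0=3+0=3
L[5]='e': occ=0, LF[5]=C('e')+0=4+0=4

Answer: 5 0 1 2 3 4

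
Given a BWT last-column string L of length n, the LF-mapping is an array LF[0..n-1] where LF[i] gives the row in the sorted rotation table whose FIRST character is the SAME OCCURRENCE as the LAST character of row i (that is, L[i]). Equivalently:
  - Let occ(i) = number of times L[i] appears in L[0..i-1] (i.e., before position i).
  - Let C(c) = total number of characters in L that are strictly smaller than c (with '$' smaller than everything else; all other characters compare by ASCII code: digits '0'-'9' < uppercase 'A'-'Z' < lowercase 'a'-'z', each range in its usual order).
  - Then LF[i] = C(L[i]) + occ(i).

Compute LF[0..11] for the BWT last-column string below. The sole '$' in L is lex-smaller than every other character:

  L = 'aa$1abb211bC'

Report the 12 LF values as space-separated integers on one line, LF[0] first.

Char counts: '$':1, '1':3, '2':1, 'C':1, 'a':3, 'b':3
C (first-col start): C('$')=0, C('1')=1, C('2')=4, C('C')=5, C('a')=6, C('b')=9
L[0]='a': occ=0, LF[0]=C('a')+0=6+0=6
L[1]='a': occ=1, LF[1]=C('a')+1=6+1=7
L[2]='$': occ=0, LF[2]=C('$')+0=0+0=0
L[3]='1': occ=0, LF[3]=C('1')+0=1+0=1
L[4]='a': occ=2, LF[4]=C('a')+2=6+2=8
L[5]='b': occ=0, LF[5]=C('b')+0=9+0=9
L[6]='b': occ=1, LF[6]=C('b')+1=9+1=10
L[7]='2': occ=0, LF[7]=C('2')+0=4+0=4
L[8]='1': occ=1, LF[8]=C('1')+1=1+1=2
L[9]='1': occ=2, LF[9]=C('1')+2=1+2=3
L[10]='b': occ=2, LF[10]=C('b')+2=9+2=11
L[11]='C': occ=0, LF[11]=C('C')+0=5+0=5

Answer: 6 7 0 1 8 9 10 4 2 3 11 5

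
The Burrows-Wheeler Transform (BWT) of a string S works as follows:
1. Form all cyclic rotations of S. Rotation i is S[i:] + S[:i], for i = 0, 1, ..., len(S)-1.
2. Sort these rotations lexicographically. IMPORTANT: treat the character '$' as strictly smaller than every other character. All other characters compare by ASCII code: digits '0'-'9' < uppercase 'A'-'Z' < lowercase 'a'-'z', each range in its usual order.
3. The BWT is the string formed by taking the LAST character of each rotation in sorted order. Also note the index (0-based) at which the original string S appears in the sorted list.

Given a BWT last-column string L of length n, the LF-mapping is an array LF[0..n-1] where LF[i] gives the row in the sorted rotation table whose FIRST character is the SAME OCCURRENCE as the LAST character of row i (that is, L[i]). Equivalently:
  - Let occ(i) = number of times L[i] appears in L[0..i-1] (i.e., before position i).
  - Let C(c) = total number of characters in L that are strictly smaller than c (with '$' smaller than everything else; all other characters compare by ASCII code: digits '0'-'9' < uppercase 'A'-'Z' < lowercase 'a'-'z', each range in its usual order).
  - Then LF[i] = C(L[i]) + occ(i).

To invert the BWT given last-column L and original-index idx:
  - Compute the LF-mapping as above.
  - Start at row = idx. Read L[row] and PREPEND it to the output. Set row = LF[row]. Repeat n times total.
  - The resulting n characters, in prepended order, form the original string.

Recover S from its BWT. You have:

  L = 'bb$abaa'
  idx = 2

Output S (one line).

LF mapping: 4 5 0 1 6 2 3
Walk LF starting at row 2, prepending L[row]:
  step 1: row=2, L[2]='$', prepend. Next row=LF[2]=0
  step 2: row=0, L[0]='b', prepend. Next row=LF[0]=4
  step 3: row=4, L[4]='b', prepend. Next row=LF[4]=6
  step 4: row=6, L[6]='a', prepend. Next row=LF[6]=3
  step 5: row=3, L[3]='a', prepend. Next row=LF[3]=1
  step 6: row=1, L[1]='b', prepend. Next row=LF[1]=5
  step 7: row=5, L[5]='a', prepend. Next row=LF[5]=2
Reversed output: abaabb$

Answer: abaabb$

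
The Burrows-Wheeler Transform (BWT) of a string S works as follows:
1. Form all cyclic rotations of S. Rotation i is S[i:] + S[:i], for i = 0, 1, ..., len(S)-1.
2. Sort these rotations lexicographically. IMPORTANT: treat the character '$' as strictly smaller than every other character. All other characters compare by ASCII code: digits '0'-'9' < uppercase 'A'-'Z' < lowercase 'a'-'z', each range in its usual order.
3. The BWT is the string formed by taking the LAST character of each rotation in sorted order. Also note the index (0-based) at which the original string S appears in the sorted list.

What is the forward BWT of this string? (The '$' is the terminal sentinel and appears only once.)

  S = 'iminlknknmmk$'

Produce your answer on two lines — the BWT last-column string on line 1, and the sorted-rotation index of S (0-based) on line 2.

Answer: k$mmlnnimnkik
1

Derivation:
All 13 rotations (rotation i = S[i:]+S[:i]):
  rot[0] = iminlknknmmk$
  rot[1] = minlknknmmk$i
  rot[2] = inlknknmmk$im
  rot[3] = nlknknmmk$imi
  rot[4] = lknknmmk$imin
  rot[5] = knknmmk$iminl
  rot[6] = nknmmk$iminlk
  rot[7] = knmmk$iminlkn
  rot[8] = nmmk$iminlknk
  rot[9] = mmk$iminlknkn
  rot[10] = mk$iminlknknm
  rot[11] = k$iminlknknmm
  rot[12] = $iminlknknmmk
Sorted (with $ < everything):
  sorted[0] = $iminlknknmmk  (last char: 'k')
  sorted[1] = iminlknknmmk$  (last char: '$')
  sorted[2] = inlknknmmk$im  (last char: 'm')
  sorted[3] = k$iminlknknmm  (last char: 'm')
  sorted[4] = knknmmk$iminl  (last char: 'l')
  sorted[5] = knmmk$iminlkn  (last char: 'n')
  sorted[6] = lknknmmk$imin  (last char: 'n')
  sorted[7] = minlknknmmk$i  (last char: 'i')
  sorted[8] = mk$iminlknknm  (last char: 'm')
  sorted[9] = mmk$iminlknkn  (last char: 'n')
  sorted[10] = nknmmk$iminlk  (last char: 'k')
  sorted[11] = nlknknmmk$imi  (last char: 'i')
  sorted[12] = nmmk$iminlknk  (last char: 'k')
Last column: k$mmlnnimnkik
Original string S is at sorted index 1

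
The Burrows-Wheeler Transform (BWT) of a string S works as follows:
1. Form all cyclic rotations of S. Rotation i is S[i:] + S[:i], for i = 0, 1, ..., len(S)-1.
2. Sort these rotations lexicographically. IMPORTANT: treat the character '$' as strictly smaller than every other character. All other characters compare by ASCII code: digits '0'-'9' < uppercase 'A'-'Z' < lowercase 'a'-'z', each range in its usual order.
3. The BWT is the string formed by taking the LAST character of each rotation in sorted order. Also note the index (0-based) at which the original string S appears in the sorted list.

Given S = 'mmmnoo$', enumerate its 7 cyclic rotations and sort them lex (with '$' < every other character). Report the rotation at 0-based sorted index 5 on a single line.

All 7 rotations (rotation i = S[i:]+S[:i]):
  rot[0] = mmmnoo$
  rot[1] = mmnoo$m
  rot[2] = mnoo$mm
  rot[3] = noo$mmm
  rot[4] = oo$mmmn
  rot[5] = o$mmmno
  rot[6] = $mmmnoo
Sorted (with $ < everything):
  sorted[0] = $mmmnoo
  sorted[1] = mmmnoo$
  sorted[2] = mmnoo$m
  sorted[3] = mnoo$mm
  sorted[4] = noo$mmm
  sorted[5] = o$mmmno
  sorted[6] = oo$mmmn
sorted[5] = o$mmmno

Answer: o$mmmno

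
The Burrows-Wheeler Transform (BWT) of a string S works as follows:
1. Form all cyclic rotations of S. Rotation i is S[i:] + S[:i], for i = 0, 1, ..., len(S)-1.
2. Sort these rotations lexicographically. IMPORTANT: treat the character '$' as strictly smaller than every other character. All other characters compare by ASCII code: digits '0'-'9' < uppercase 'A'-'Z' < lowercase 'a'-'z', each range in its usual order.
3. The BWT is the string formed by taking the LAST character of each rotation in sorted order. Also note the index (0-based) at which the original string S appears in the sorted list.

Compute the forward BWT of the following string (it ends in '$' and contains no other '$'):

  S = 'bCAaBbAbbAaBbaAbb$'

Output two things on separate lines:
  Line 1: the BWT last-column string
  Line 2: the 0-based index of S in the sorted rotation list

Answer: bCbabaabbAAbbB$BAA
14

Derivation:
All 18 rotations (rotation i = S[i:]+S[:i]):
  rot[0] = bCAaBbAbbAaBbaAbb$
  rot[1] = CAaBbAbbAaBbaAbb$b
  rot[2] = AaBbAbbAaBbaAbb$bC
  rot[3] = aBbAbbAaBbaAbb$bCA
  rot[4] = BbAbbAaBbaAbb$bCAa
  rot[5] = bAbbAaBbaAbb$bCAaB
  rot[6] = AbbAaBbaAbb$bCAaBb
  rot[7] = bbAaBbaAbb$bCAaBbA
  rot[8] = bAaBbaAbb$bCAaBbAb
  rot[9] = AaBbaAbb$bCAaBbAbb
  rot[10] = aBbaAbb$bCAaBbAbbA
  rot[11] = BbaAbb$bCAaBbAbbAa
  rot[12] = baAbb$bCAaBbAbbAaB
  rot[13] = aAbb$bCAaBbAbbAaBb
  rot[14] = Abb$bCAaBbAbbAaBba
  rot[15] = bb$bCAaBbAbbAaBbaA
  rot[16] = b$bCAaBbAbbAaBbaAb
  rot[17] = $bCAaBbAbbAaBbaAbb
Sorted (with $ < everything):
  sorted[0] = $bCAaBbAbbAaBbaAbb  (last char: 'b')
  sorted[1] = AaBbAbbAaBbaAbb$bC  (last char: 'C')
  sorted[2] = AaBbaAbb$bCAaBbAbb  (last char: 'b')
  sorted[3] = Abb$bCAaBbAbbAaBba  (last char: 'a')
  sorted[4] = AbbAaBbaAbb$bCAaBb  (last char: 'b')
  sorted[5] = BbAbbAaBbaAbb$bCAa  (last char: 'a')
  sorted[6] = BbaAbb$bCAaBbAbbAa  (last char: 'a')
  sorted[7] = CAaBbAbbAaBbaAbb$b  (last char: 'b')
  sorted[8] = aAbb$bCAaBbAbbAaBb  (last char: 'b')
  sorted[9] = aBbAbbAaBbaAbb$bCA  (last char: 'A')
  sorted[10] = aBbaAbb$bCAaBbAbbA  (last char: 'A')
  sorted[11] = b$bCAaBbAbbAaBbaAb  (last char: 'b')
  sorted[12] = bAaBbaAbb$bCAaBbAb  (last char: 'b')
  sorted[13] = bAbbAaBbaAbb$bCAaB  (last char: 'B')
  sorted[14] = bCAaBbAbbAaBbaAbb$  (last char: '$')
  sorted[15] = baAbb$bCAaBbAbbAaB  (last char: 'B')
  sorted[16] = bb$bCAaBbAbbAaBbaA  (last char: 'A')
  sorted[17] = bbAaBbaAbb$bCAaBbA  (last char: 'A')
Last column: bCbabaabbAAbbB$BAA
Original string S is at sorted index 14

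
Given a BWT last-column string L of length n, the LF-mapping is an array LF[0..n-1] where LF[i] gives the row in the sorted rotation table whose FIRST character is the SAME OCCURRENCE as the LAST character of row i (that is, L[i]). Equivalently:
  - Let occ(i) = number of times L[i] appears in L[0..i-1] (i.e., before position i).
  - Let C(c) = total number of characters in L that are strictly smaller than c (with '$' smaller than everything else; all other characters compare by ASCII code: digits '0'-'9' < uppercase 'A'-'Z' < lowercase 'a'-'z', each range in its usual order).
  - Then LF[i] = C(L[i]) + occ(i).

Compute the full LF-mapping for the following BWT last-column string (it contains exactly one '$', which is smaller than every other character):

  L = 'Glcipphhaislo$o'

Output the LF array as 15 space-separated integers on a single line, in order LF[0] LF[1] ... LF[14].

Char counts: '$':1, 'G':1, 'a':1, 'c':1, 'h':2, 'i':2, 'l':2, 'o':2, 'p':2, 's':1
C (first-col start): C('$')=0, C('G')=1, C('a')=2, C('c')=3, C('h')=4, C('i')=6, C('l')=8, C('o')=10, C('p')=12, C('s')=14
L[0]='G': occ=0, LF[0]=C('G')+0=1+0=1
L[1]='l': occ=0, LF[1]=C('l')+0=8+0=8
L[2]='c': occ=0, LF[2]=C('c')+0=3+0=3
L[3]='i': occ=0, LF[3]=C('i')+0=6+0=6
L[4]='p': occ=0, LF[4]=C('p')+0=12+0=12
L[5]='p': occ=1, LF[5]=C('p')+1=12+1=13
L[6]='h': occ=0, LF[6]=C('h')+0=4+0=4
L[7]='h': occ=1, LF[7]=C('h')+1=4+1=5
L[8]='a': occ=0, LF[8]=C('a')+0=2+0=2
L[9]='i': occ=1, LF[9]=C('i')+1=6+1=7
L[10]='s': occ=0, LF[10]=C('s')+0=14+0=14
L[11]='l': occ=1, LF[11]=C('l')+1=8+1=9
L[12]='o': occ=0, LF[12]=C('o')+0=10+0=10
L[13]='$': occ=0, LF[13]=C('$')+0=0+0=0
L[14]='o': occ=1, LF[14]=C('o')+1=10+1=11

Answer: 1 8 3 6 12 13 4 5 2 7 14 9 10 0 11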